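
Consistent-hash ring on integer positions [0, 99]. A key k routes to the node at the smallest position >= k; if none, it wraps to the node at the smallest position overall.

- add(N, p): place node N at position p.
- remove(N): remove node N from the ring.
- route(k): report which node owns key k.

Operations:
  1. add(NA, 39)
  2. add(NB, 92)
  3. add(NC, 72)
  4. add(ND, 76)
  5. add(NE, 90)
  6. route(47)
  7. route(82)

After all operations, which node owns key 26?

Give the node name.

Op 1: add NA@39 -> ring=[39:NA]
Op 2: add NB@92 -> ring=[39:NA,92:NB]
Op 3: add NC@72 -> ring=[39:NA,72:NC,92:NB]
Op 4: add ND@76 -> ring=[39:NA,72:NC,76:ND,92:NB]
Op 5: add NE@90 -> ring=[39:NA,72:NC,76:ND,90:NE,92:NB]
Op 6: route key 47: smallest pos >= 47 is 72 -> NC
Op 7: route key 82: smallest pos >= 82 is 90 -> NE
Final route key 26: smallest pos >= 26 is 39 -> NA

Answer: NA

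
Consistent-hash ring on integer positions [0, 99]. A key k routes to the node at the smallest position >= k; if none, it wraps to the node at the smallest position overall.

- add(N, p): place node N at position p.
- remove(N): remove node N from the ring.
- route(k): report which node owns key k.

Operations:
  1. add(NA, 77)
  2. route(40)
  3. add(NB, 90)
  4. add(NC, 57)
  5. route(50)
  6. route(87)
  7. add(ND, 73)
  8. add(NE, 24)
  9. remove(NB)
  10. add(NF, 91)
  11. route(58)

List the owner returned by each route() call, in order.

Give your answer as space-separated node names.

Op 1: add NA@77 -> ring=[77:NA]
Op 2: route key 40: smallest pos >= 40 is 77 -> NA
Op 3: add NB@90 -> ring=[77:NA,90:NB]
Op 4: add NC@57 -> ring=[57:NC,77:NA,90:NB]
Op 5: route key 50: smallest pos >= 50 is 57 -> NC
Op 6: route key 87: smallest pos >= 87 is 90 -> NB
Op 7: add ND@73 -> ring=[57:NC,73:ND,77:NA,90:NB]
Op 8: add NE@24 -> ring=[24:NE,57:NC,73:ND,77:NA,90:NB]
Op 9: remove NB -> ring=[24:NE,57:NC,73:ND,77:NA]
Op 10: add NF@91 -> ring=[24:NE,57:NC,73:ND,77:NA,91:NF]
Op 11: route key 58: smallest pos >= 58 is 73 -> ND

Answer: NA NC NB ND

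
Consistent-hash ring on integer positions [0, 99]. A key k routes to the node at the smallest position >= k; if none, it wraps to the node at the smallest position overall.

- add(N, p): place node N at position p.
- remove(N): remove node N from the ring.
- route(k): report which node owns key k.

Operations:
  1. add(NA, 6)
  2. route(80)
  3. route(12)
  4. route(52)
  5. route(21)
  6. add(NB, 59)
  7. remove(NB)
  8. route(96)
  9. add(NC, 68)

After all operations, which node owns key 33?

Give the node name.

Answer: NC

Derivation:
Op 1: add NA@6 -> ring=[6:NA]
Op 2: route key 80: none >= 80, wrap to smallest pos 6 -> NA
Op 3: route key 12: none >= 12, wrap to smallest pos 6 -> NA
Op 4: route key 52: none >= 52, wrap to smallest pos 6 -> NA
Op 5: route key 21: none >= 21, wrap to smallest pos 6 -> NA
Op 6: add NB@59 -> ring=[6:NA,59:NB]
Op 7: remove NB -> ring=[6:NA]
Op 8: route key 96: none >= 96, wrap to smallest pos 6 -> NA
Op 9: add NC@68 -> ring=[6:NA,68:NC]
Final route key 33: smallest pos >= 33 is 68 -> NC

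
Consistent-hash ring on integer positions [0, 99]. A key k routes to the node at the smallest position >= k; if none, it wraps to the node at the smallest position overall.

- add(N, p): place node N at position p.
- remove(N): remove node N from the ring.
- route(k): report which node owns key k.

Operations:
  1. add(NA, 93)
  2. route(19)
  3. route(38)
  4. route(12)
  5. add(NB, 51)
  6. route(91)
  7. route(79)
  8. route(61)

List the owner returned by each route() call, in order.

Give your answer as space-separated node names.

Answer: NA NA NA NA NA NA

Derivation:
Op 1: add NA@93 -> ring=[93:NA]
Op 2: route key 19: smallest pos >= 19 is 93 -> NA
Op 3: route key 38: smallest pos >= 38 is 93 -> NA
Op 4: route key 12: smallest pos >= 12 is 93 -> NA
Op 5: add NB@51 -> ring=[51:NB,93:NA]
Op 6: route key 91: smallest pos >= 91 is 93 -> NA
Op 7: route key 79: smallest pos >= 79 is 93 -> NA
Op 8: route key 61: smallest pos >= 61 is 93 -> NA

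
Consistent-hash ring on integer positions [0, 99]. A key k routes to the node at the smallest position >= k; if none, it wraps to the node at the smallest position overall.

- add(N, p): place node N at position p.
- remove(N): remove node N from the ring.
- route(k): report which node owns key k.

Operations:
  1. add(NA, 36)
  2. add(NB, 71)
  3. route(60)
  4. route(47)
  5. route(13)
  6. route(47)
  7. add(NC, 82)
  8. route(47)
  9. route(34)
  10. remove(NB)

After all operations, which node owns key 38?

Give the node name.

Answer: NC

Derivation:
Op 1: add NA@36 -> ring=[36:NA]
Op 2: add NB@71 -> ring=[36:NA,71:NB]
Op 3: route key 60: smallest pos >= 60 is 71 -> NB
Op 4: route key 47: smallest pos >= 47 is 71 -> NB
Op 5: route key 13: smallest pos >= 13 is 36 -> NA
Op 6: route key 47: smallest pos >= 47 is 71 -> NB
Op 7: add NC@82 -> ring=[36:NA,71:NB,82:NC]
Op 8: route key 47: smallest pos >= 47 is 71 -> NB
Op 9: route key 34: smallest pos >= 34 is 36 -> NA
Op 10: remove NB -> ring=[36:NA,82:NC]
Final route key 38: smallest pos >= 38 is 82 -> NC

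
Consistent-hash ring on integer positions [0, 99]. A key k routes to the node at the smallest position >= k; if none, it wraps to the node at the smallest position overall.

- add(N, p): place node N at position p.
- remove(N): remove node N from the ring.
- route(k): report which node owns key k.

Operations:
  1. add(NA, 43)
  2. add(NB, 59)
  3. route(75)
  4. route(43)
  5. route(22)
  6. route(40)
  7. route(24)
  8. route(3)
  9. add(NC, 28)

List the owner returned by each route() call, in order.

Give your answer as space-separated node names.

Answer: NA NA NA NA NA NA

Derivation:
Op 1: add NA@43 -> ring=[43:NA]
Op 2: add NB@59 -> ring=[43:NA,59:NB]
Op 3: route key 75: none >= 75, wrap to smallest pos 43 -> NA
Op 4: route key 43: smallest pos >= 43 is 43 -> NA
Op 5: route key 22: smallest pos >= 22 is 43 -> NA
Op 6: route key 40: smallest pos >= 40 is 43 -> NA
Op 7: route key 24: smallest pos >= 24 is 43 -> NA
Op 8: route key 3: smallest pos >= 3 is 43 -> NA
Op 9: add NC@28 -> ring=[28:NC,43:NA,59:NB]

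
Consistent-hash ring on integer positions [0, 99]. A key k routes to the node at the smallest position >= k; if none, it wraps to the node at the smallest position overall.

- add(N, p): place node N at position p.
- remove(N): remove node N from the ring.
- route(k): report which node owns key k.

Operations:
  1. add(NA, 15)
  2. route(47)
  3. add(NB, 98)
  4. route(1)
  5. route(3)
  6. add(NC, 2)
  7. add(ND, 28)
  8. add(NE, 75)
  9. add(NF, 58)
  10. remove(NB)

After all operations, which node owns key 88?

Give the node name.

Answer: NC

Derivation:
Op 1: add NA@15 -> ring=[15:NA]
Op 2: route key 47: none >= 47, wrap to smallest pos 15 -> NA
Op 3: add NB@98 -> ring=[15:NA,98:NB]
Op 4: route key 1: smallest pos >= 1 is 15 -> NA
Op 5: route key 3: smallest pos >= 3 is 15 -> NA
Op 6: add NC@2 -> ring=[2:NC,15:NA,98:NB]
Op 7: add ND@28 -> ring=[2:NC,15:NA,28:ND,98:NB]
Op 8: add NE@75 -> ring=[2:NC,15:NA,28:ND,75:NE,98:NB]
Op 9: add NF@58 -> ring=[2:NC,15:NA,28:ND,58:NF,75:NE,98:NB]
Op 10: remove NB -> ring=[2:NC,15:NA,28:ND,58:NF,75:NE]
Final route key 88: none >= 88, wrap to smallest pos 2 -> NC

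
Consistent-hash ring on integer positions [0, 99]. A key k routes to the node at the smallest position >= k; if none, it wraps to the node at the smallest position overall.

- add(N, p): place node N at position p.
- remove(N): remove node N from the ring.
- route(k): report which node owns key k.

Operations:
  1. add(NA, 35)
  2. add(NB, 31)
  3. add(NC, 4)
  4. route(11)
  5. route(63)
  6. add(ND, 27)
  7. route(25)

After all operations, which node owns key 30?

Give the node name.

Answer: NB

Derivation:
Op 1: add NA@35 -> ring=[35:NA]
Op 2: add NB@31 -> ring=[31:NB,35:NA]
Op 3: add NC@4 -> ring=[4:NC,31:NB,35:NA]
Op 4: route key 11: smallest pos >= 11 is 31 -> NB
Op 5: route key 63: none >= 63, wrap to smallest pos 4 -> NC
Op 6: add ND@27 -> ring=[4:NC,27:ND,31:NB,35:NA]
Op 7: route key 25: smallest pos >= 25 is 27 -> ND
Final route key 30: smallest pos >= 30 is 31 -> NB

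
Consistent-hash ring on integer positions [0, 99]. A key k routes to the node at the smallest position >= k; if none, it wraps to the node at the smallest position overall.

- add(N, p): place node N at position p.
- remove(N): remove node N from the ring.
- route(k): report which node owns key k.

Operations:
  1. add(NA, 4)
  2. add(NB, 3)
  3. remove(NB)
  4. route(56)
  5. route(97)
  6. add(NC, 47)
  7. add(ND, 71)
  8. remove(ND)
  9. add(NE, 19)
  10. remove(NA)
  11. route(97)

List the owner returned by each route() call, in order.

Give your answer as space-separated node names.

Op 1: add NA@4 -> ring=[4:NA]
Op 2: add NB@3 -> ring=[3:NB,4:NA]
Op 3: remove NB -> ring=[4:NA]
Op 4: route key 56: none >= 56, wrap to smallest pos 4 -> NA
Op 5: route key 97: none >= 97, wrap to smallest pos 4 -> NA
Op 6: add NC@47 -> ring=[4:NA,47:NC]
Op 7: add ND@71 -> ring=[4:NA,47:NC,71:ND]
Op 8: remove ND -> ring=[4:NA,47:NC]
Op 9: add NE@19 -> ring=[4:NA,19:NE,47:NC]
Op 10: remove NA -> ring=[19:NE,47:NC]
Op 11: route key 97: none >= 97, wrap to smallest pos 19 -> NE

Answer: NA NA NE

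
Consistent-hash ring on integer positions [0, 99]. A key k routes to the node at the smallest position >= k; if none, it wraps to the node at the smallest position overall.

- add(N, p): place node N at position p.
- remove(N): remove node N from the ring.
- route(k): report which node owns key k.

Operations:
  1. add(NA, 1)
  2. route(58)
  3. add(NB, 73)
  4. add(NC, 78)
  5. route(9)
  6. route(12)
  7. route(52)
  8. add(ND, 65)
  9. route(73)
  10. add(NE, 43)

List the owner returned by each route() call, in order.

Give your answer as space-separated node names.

Answer: NA NB NB NB NB

Derivation:
Op 1: add NA@1 -> ring=[1:NA]
Op 2: route key 58: none >= 58, wrap to smallest pos 1 -> NA
Op 3: add NB@73 -> ring=[1:NA,73:NB]
Op 4: add NC@78 -> ring=[1:NA,73:NB,78:NC]
Op 5: route key 9: smallest pos >= 9 is 73 -> NB
Op 6: route key 12: smallest pos >= 12 is 73 -> NB
Op 7: route key 52: smallest pos >= 52 is 73 -> NB
Op 8: add ND@65 -> ring=[1:NA,65:ND,73:NB,78:NC]
Op 9: route key 73: smallest pos >= 73 is 73 -> NB
Op 10: add NE@43 -> ring=[1:NA,43:NE,65:ND,73:NB,78:NC]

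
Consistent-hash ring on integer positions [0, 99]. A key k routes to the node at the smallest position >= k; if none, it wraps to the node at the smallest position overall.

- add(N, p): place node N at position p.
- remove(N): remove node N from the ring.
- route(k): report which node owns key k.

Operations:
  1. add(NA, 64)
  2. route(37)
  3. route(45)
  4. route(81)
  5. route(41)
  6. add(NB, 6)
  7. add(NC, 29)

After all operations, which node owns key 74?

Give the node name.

Op 1: add NA@64 -> ring=[64:NA]
Op 2: route key 37: smallest pos >= 37 is 64 -> NA
Op 3: route key 45: smallest pos >= 45 is 64 -> NA
Op 4: route key 81: none >= 81, wrap to smallest pos 64 -> NA
Op 5: route key 41: smallest pos >= 41 is 64 -> NA
Op 6: add NB@6 -> ring=[6:NB,64:NA]
Op 7: add NC@29 -> ring=[6:NB,29:NC,64:NA]
Final route key 74: none >= 74, wrap to smallest pos 6 -> NB

Answer: NB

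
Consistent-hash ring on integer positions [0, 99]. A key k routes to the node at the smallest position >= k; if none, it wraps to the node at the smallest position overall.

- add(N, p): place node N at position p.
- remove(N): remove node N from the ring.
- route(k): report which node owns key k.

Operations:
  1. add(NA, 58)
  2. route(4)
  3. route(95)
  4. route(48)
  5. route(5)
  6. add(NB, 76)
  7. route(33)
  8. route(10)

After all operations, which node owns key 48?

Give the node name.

Op 1: add NA@58 -> ring=[58:NA]
Op 2: route key 4: smallest pos >= 4 is 58 -> NA
Op 3: route key 95: none >= 95, wrap to smallest pos 58 -> NA
Op 4: route key 48: smallest pos >= 48 is 58 -> NA
Op 5: route key 5: smallest pos >= 5 is 58 -> NA
Op 6: add NB@76 -> ring=[58:NA,76:NB]
Op 7: route key 33: smallest pos >= 33 is 58 -> NA
Op 8: route key 10: smallest pos >= 10 is 58 -> NA
Final route key 48: smallest pos >= 48 is 58 -> NA

Answer: NA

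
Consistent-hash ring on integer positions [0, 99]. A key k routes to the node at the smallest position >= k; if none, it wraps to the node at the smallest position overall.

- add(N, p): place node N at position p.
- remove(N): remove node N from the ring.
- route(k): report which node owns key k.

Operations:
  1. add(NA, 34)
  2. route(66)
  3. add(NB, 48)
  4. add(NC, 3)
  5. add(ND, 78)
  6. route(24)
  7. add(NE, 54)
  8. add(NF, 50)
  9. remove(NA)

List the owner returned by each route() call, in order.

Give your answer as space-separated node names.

Op 1: add NA@34 -> ring=[34:NA]
Op 2: route key 66: none >= 66, wrap to smallest pos 34 -> NA
Op 3: add NB@48 -> ring=[34:NA,48:NB]
Op 4: add NC@3 -> ring=[3:NC,34:NA,48:NB]
Op 5: add ND@78 -> ring=[3:NC,34:NA,48:NB,78:ND]
Op 6: route key 24: smallest pos >= 24 is 34 -> NA
Op 7: add NE@54 -> ring=[3:NC,34:NA,48:NB,54:NE,78:ND]
Op 8: add NF@50 -> ring=[3:NC,34:NA,48:NB,50:NF,54:NE,78:ND]
Op 9: remove NA -> ring=[3:NC,48:NB,50:NF,54:NE,78:ND]

Answer: NA NA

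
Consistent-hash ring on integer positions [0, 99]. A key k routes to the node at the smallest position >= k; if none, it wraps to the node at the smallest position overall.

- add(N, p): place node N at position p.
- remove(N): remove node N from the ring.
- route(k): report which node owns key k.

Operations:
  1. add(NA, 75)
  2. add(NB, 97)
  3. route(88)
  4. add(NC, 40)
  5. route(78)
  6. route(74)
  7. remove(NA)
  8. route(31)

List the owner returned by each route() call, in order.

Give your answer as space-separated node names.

Answer: NB NB NA NC

Derivation:
Op 1: add NA@75 -> ring=[75:NA]
Op 2: add NB@97 -> ring=[75:NA,97:NB]
Op 3: route key 88: smallest pos >= 88 is 97 -> NB
Op 4: add NC@40 -> ring=[40:NC,75:NA,97:NB]
Op 5: route key 78: smallest pos >= 78 is 97 -> NB
Op 6: route key 74: smallest pos >= 74 is 75 -> NA
Op 7: remove NA -> ring=[40:NC,97:NB]
Op 8: route key 31: smallest pos >= 31 is 40 -> NC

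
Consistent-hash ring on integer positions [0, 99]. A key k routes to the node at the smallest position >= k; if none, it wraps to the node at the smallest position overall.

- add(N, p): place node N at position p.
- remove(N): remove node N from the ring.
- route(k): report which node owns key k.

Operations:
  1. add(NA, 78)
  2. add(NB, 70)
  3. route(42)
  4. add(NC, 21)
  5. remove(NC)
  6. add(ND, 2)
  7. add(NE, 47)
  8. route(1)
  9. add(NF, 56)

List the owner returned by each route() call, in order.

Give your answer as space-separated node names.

Op 1: add NA@78 -> ring=[78:NA]
Op 2: add NB@70 -> ring=[70:NB,78:NA]
Op 3: route key 42: smallest pos >= 42 is 70 -> NB
Op 4: add NC@21 -> ring=[21:NC,70:NB,78:NA]
Op 5: remove NC -> ring=[70:NB,78:NA]
Op 6: add ND@2 -> ring=[2:ND,70:NB,78:NA]
Op 7: add NE@47 -> ring=[2:ND,47:NE,70:NB,78:NA]
Op 8: route key 1: smallest pos >= 1 is 2 -> ND
Op 9: add NF@56 -> ring=[2:ND,47:NE,56:NF,70:NB,78:NA]

Answer: NB ND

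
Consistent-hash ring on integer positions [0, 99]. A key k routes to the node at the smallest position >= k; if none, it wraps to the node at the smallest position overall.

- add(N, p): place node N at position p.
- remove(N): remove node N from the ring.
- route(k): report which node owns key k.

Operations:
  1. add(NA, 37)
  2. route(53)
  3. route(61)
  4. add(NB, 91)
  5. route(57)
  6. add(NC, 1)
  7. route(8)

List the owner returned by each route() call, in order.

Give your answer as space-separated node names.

Answer: NA NA NB NA

Derivation:
Op 1: add NA@37 -> ring=[37:NA]
Op 2: route key 53: none >= 53, wrap to smallest pos 37 -> NA
Op 3: route key 61: none >= 61, wrap to smallest pos 37 -> NA
Op 4: add NB@91 -> ring=[37:NA,91:NB]
Op 5: route key 57: smallest pos >= 57 is 91 -> NB
Op 6: add NC@1 -> ring=[1:NC,37:NA,91:NB]
Op 7: route key 8: smallest pos >= 8 is 37 -> NA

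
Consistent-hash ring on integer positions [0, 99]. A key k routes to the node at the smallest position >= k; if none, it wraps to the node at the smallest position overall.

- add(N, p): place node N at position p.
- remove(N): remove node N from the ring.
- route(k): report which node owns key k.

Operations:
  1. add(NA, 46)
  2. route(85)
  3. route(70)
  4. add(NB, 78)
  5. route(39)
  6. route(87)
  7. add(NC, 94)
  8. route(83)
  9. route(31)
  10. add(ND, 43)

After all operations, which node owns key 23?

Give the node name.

Op 1: add NA@46 -> ring=[46:NA]
Op 2: route key 85: none >= 85, wrap to smallest pos 46 -> NA
Op 3: route key 70: none >= 70, wrap to smallest pos 46 -> NA
Op 4: add NB@78 -> ring=[46:NA,78:NB]
Op 5: route key 39: smallest pos >= 39 is 46 -> NA
Op 6: route key 87: none >= 87, wrap to smallest pos 46 -> NA
Op 7: add NC@94 -> ring=[46:NA,78:NB,94:NC]
Op 8: route key 83: smallest pos >= 83 is 94 -> NC
Op 9: route key 31: smallest pos >= 31 is 46 -> NA
Op 10: add ND@43 -> ring=[43:ND,46:NA,78:NB,94:NC]
Final route key 23: smallest pos >= 23 is 43 -> ND

Answer: ND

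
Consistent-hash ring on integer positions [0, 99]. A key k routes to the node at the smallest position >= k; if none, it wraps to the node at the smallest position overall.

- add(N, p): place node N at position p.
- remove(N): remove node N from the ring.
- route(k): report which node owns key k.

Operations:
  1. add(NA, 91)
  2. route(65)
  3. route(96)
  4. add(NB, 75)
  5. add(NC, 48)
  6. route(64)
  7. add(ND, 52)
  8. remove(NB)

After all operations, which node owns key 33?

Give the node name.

Op 1: add NA@91 -> ring=[91:NA]
Op 2: route key 65: smallest pos >= 65 is 91 -> NA
Op 3: route key 96: none >= 96, wrap to smallest pos 91 -> NA
Op 4: add NB@75 -> ring=[75:NB,91:NA]
Op 5: add NC@48 -> ring=[48:NC,75:NB,91:NA]
Op 6: route key 64: smallest pos >= 64 is 75 -> NB
Op 7: add ND@52 -> ring=[48:NC,52:ND,75:NB,91:NA]
Op 8: remove NB -> ring=[48:NC,52:ND,91:NA]
Final route key 33: smallest pos >= 33 is 48 -> NC

Answer: NC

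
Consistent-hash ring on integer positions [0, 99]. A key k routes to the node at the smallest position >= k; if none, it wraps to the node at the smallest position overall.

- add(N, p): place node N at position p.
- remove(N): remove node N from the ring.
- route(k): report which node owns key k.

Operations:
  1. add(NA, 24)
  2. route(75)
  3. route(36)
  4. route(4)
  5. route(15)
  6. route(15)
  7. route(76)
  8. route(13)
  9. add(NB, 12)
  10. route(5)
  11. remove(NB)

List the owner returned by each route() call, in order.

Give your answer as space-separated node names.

Answer: NA NA NA NA NA NA NA NB

Derivation:
Op 1: add NA@24 -> ring=[24:NA]
Op 2: route key 75: none >= 75, wrap to smallest pos 24 -> NA
Op 3: route key 36: none >= 36, wrap to smallest pos 24 -> NA
Op 4: route key 4: smallest pos >= 4 is 24 -> NA
Op 5: route key 15: smallest pos >= 15 is 24 -> NA
Op 6: route key 15: smallest pos >= 15 is 24 -> NA
Op 7: route key 76: none >= 76, wrap to smallest pos 24 -> NA
Op 8: route key 13: smallest pos >= 13 is 24 -> NA
Op 9: add NB@12 -> ring=[12:NB,24:NA]
Op 10: route key 5: smallest pos >= 5 is 12 -> NB
Op 11: remove NB -> ring=[24:NA]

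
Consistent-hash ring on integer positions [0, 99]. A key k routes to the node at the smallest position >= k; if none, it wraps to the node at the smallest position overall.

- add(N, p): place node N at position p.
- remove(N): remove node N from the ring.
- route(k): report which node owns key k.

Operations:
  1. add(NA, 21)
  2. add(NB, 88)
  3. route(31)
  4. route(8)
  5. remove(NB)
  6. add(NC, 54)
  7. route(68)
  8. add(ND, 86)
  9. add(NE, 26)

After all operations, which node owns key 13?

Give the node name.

Op 1: add NA@21 -> ring=[21:NA]
Op 2: add NB@88 -> ring=[21:NA,88:NB]
Op 3: route key 31: smallest pos >= 31 is 88 -> NB
Op 4: route key 8: smallest pos >= 8 is 21 -> NA
Op 5: remove NB -> ring=[21:NA]
Op 6: add NC@54 -> ring=[21:NA,54:NC]
Op 7: route key 68: none >= 68, wrap to smallest pos 21 -> NA
Op 8: add ND@86 -> ring=[21:NA,54:NC,86:ND]
Op 9: add NE@26 -> ring=[21:NA,26:NE,54:NC,86:ND]
Final route key 13: smallest pos >= 13 is 21 -> NA

Answer: NA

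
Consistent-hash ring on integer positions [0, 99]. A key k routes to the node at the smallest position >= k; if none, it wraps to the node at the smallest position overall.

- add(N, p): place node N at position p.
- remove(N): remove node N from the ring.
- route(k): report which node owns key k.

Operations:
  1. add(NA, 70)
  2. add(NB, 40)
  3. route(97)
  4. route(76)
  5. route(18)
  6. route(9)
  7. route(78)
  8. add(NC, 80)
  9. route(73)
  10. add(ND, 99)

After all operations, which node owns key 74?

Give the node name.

Answer: NC

Derivation:
Op 1: add NA@70 -> ring=[70:NA]
Op 2: add NB@40 -> ring=[40:NB,70:NA]
Op 3: route key 97: none >= 97, wrap to smallest pos 40 -> NB
Op 4: route key 76: none >= 76, wrap to smallest pos 40 -> NB
Op 5: route key 18: smallest pos >= 18 is 40 -> NB
Op 6: route key 9: smallest pos >= 9 is 40 -> NB
Op 7: route key 78: none >= 78, wrap to smallest pos 40 -> NB
Op 8: add NC@80 -> ring=[40:NB,70:NA,80:NC]
Op 9: route key 73: smallest pos >= 73 is 80 -> NC
Op 10: add ND@99 -> ring=[40:NB,70:NA,80:NC,99:ND]
Final route key 74: smallest pos >= 74 is 80 -> NC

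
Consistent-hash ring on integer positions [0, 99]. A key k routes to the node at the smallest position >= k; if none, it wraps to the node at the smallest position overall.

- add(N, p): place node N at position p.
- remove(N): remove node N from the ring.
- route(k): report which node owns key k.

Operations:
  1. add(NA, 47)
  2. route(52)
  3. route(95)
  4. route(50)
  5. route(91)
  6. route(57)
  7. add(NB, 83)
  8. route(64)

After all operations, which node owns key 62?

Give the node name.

Answer: NB

Derivation:
Op 1: add NA@47 -> ring=[47:NA]
Op 2: route key 52: none >= 52, wrap to smallest pos 47 -> NA
Op 3: route key 95: none >= 95, wrap to smallest pos 47 -> NA
Op 4: route key 50: none >= 50, wrap to smallest pos 47 -> NA
Op 5: route key 91: none >= 91, wrap to smallest pos 47 -> NA
Op 6: route key 57: none >= 57, wrap to smallest pos 47 -> NA
Op 7: add NB@83 -> ring=[47:NA,83:NB]
Op 8: route key 64: smallest pos >= 64 is 83 -> NB
Final route key 62: smallest pos >= 62 is 83 -> NB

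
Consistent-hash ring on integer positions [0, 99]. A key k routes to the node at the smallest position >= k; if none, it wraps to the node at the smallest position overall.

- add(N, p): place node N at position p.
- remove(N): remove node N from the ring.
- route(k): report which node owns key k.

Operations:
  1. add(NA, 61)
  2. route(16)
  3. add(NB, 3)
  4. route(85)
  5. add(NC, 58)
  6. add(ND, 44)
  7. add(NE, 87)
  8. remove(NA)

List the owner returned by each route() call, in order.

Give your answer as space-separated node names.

Op 1: add NA@61 -> ring=[61:NA]
Op 2: route key 16: smallest pos >= 16 is 61 -> NA
Op 3: add NB@3 -> ring=[3:NB,61:NA]
Op 4: route key 85: none >= 85, wrap to smallest pos 3 -> NB
Op 5: add NC@58 -> ring=[3:NB,58:NC,61:NA]
Op 6: add ND@44 -> ring=[3:NB,44:ND,58:NC,61:NA]
Op 7: add NE@87 -> ring=[3:NB,44:ND,58:NC,61:NA,87:NE]
Op 8: remove NA -> ring=[3:NB,44:ND,58:NC,87:NE]

Answer: NA NB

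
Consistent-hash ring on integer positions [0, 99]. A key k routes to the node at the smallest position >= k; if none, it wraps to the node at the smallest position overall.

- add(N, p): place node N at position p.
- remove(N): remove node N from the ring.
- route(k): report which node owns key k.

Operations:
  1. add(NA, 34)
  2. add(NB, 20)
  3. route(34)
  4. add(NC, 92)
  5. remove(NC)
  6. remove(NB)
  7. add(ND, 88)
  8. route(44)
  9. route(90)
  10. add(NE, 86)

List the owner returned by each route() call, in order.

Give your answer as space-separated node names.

Op 1: add NA@34 -> ring=[34:NA]
Op 2: add NB@20 -> ring=[20:NB,34:NA]
Op 3: route key 34: smallest pos >= 34 is 34 -> NA
Op 4: add NC@92 -> ring=[20:NB,34:NA,92:NC]
Op 5: remove NC -> ring=[20:NB,34:NA]
Op 6: remove NB -> ring=[34:NA]
Op 7: add ND@88 -> ring=[34:NA,88:ND]
Op 8: route key 44: smallest pos >= 44 is 88 -> ND
Op 9: route key 90: none >= 90, wrap to smallest pos 34 -> NA
Op 10: add NE@86 -> ring=[34:NA,86:NE,88:ND]

Answer: NA ND NA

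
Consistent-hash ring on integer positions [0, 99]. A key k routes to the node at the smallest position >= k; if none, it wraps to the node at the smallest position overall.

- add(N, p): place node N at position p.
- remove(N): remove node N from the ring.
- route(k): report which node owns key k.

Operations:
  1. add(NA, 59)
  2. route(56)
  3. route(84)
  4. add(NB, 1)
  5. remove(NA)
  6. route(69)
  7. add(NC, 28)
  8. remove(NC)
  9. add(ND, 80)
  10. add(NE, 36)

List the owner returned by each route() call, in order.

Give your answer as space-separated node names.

Op 1: add NA@59 -> ring=[59:NA]
Op 2: route key 56: smallest pos >= 56 is 59 -> NA
Op 3: route key 84: none >= 84, wrap to smallest pos 59 -> NA
Op 4: add NB@1 -> ring=[1:NB,59:NA]
Op 5: remove NA -> ring=[1:NB]
Op 6: route key 69: none >= 69, wrap to smallest pos 1 -> NB
Op 7: add NC@28 -> ring=[1:NB,28:NC]
Op 8: remove NC -> ring=[1:NB]
Op 9: add ND@80 -> ring=[1:NB,80:ND]
Op 10: add NE@36 -> ring=[1:NB,36:NE,80:ND]

Answer: NA NA NB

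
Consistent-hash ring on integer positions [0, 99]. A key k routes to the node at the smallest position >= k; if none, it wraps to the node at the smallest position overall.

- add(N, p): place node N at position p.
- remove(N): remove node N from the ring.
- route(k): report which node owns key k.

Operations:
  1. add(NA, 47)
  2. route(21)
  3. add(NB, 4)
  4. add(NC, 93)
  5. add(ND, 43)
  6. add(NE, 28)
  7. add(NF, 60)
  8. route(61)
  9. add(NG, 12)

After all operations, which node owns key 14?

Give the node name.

Op 1: add NA@47 -> ring=[47:NA]
Op 2: route key 21: smallest pos >= 21 is 47 -> NA
Op 3: add NB@4 -> ring=[4:NB,47:NA]
Op 4: add NC@93 -> ring=[4:NB,47:NA,93:NC]
Op 5: add ND@43 -> ring=[4:NB,43:ND,47:NA,93:NC]
Op 6: add NE@28 -> ring=[4:NB,28:NE,43:ND,47:NA,93:NC]
Op 7: add NF@60 -> ring=[4:NB,28:NE,43:ND,47:NA,60:NF,93:NC]
Op 8: route key 61: smallest pos >= 61 is 93 -> NC
Op 9: add NG@12 -> ring=[4:NB,12:NG,28:NE,43:ND,47:NA,60:NF,93:NC]
Final route key 14: smallest pos >= 14 is 28 -> NE

Answer: NE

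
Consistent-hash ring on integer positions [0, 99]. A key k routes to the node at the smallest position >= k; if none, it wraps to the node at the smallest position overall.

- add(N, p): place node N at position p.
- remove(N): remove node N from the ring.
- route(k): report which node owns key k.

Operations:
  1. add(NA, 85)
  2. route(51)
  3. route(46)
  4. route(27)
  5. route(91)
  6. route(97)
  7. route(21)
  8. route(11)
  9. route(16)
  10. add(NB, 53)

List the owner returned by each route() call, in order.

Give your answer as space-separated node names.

Answer: NA NA NA NA NA NA NA NA

Derivation:
Op 1: add NA@85 -> ring=[85:NA]
Op 2: route key 51: smallest pos >= 51 is 85 -> NA
Op 3: route key 46: smallest pos >= 46 is 85 -> NA
Op 4: route key 27: smallest pos >= 27 is 85 -> NA
Op 5: route key 91: none >= 91, wrap to smallest pos 85 -> NA
Op 6: route key 97: none >= 97, wrap to smallest pos 85 -> NA
Op 7: route key 21: smallest pos >= 21 is 85 -> NA
Op 8: route key 11: smallest pos >= 11 is 85 -> NA
Op 9: route key 16: smallest pos >= 16 is 85 -> NA
Op 10: add NB@53 -> ring=[53:NB,85:NA]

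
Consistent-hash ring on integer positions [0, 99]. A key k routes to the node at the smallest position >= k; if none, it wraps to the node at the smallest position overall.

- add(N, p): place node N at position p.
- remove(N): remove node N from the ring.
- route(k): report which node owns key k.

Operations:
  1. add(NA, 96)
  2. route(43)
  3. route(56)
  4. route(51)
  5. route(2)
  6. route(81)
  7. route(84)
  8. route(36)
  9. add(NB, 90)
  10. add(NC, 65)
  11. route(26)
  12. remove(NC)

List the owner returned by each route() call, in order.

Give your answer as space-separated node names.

Answer: NA NA NA NA NA NA NA NC

Derivation:
Op 1: add NA@96 -> ring=[96:NA]
Op 2: route key 43: smallest pos >= 43 is 96 -> NA
Op 3: route key 56: smallest pos >= 56 is 96 -> NA
Op 4: route key 51: smallest pos >= 51 is 96 -> NA
Op 5: route key 2: smallest pos >= 2 is 96 -> NA
Op 6: route key 81: smallest pos >= 81 is 96 -> NA
Op 7: route key 84: smallest pos >= 84 is 96 -> NA
Op 8: route key 36: smallest pos >= 36 is 96 -> NA
Op 9: add NB@90 -> ring=[90:NB,96:NA]
Op 10: add NC@65 -> ring=[65:NC,90:NB,96:NA]
Op 11: route key 26: smallest pos >= 26 is 65 -> NC
Op 12: remove NC -> ring=[90:NB,96:NA]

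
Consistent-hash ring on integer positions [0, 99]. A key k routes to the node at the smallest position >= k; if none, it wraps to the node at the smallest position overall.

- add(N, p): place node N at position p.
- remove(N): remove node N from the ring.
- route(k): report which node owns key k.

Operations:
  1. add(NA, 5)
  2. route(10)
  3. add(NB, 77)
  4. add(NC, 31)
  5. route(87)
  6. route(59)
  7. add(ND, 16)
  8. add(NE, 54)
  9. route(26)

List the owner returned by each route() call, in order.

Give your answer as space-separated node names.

Op 1: add NA@5 -> ring=[5:NA]
Op 2: route key 10: none >= 10, wrap to smallest pos 5 -> NA
Op 3: add NB@77 -> ring=[5:NA,77:NB]
Op 4: add NC@31 -> ring=[5:NA,31:NC,77:NB]
Op 5: route key 87: none >= 87, wrap to smallest pos 5 -> NA
Op 6: route key 59: smallest pos >= 59 is 77 -> NB
Op 7: add ND@16 -> ring=[5:NA,16:ND,31:NC,77:NB]
Op 8: add NE@54 -> ring=[5:NA,16:ND,31:NC,54:NE,77:NB]
Op 9: route key 26: smallest pos >= 26 is 31 -> NC

Answer: NA NA NB NC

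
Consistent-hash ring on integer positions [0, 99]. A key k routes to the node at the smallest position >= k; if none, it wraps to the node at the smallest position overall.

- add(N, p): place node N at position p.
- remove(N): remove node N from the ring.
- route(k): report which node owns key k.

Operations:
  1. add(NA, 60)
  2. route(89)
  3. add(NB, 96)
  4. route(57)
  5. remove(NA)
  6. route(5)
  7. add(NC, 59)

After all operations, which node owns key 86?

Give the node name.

Answer: NB

Derivation:
Op 1: add NA@60 -> ring=[60:NA]
Op 2: route key 89: none >= 89, wrap to smallest pos 60 -> NA
Op 3: add NB@96 -> ring=[60:NA,96:NB]
Op 4: route key 57: smallest pos >= 57 is 60 -> NA
Op 5: remove NA -> ring=[96:NB]
Op 6: route key 5: smallest pos >= 5 is 96 -> NB
Op 7: add NC@59 -> ring=[59:NC,96:NB]
Final route key 86: smallest pos >= 86 is 96 -> NB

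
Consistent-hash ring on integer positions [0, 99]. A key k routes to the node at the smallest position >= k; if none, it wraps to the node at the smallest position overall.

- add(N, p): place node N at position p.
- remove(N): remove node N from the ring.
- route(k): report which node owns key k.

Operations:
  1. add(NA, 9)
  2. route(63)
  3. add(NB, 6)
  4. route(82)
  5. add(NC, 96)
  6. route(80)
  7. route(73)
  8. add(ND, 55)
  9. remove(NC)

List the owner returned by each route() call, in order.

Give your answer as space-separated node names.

Answer: NA NB NC NC

Derivation:
Op 1: add NA@9 -> ring=[9:NA]
Op 2: route key 63: none >= 63, wrap to smallest pos 9 -> NA
Op 3: add NB@6 -> ring=[6:NB,9:NA]
Op 4: route key 82: none >= 82, wrap to smallest pos 6 -> NB
Op 5: add NC@96 -> ring=[6:NB,9:NA,96:NC]
Op 6: route key 80: smallest pos >= 80 is 96 -> NC
Op 7: route key 73: smallest pos >= 73 is 96 -> NC
Op 8: add ND@55 -> ring=[6:NB,9:NA,55:ND,96:NC]
Op 9: remove NC -> ring=[6:NB,9:NA,55:ND]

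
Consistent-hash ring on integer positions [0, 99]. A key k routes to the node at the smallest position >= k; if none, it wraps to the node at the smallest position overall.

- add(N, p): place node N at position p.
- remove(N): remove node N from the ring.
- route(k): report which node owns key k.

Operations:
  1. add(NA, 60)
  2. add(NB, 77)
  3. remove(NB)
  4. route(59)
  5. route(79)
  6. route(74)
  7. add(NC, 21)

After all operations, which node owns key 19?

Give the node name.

Answer: NC

Derivation:
Op 1: add NA@60 -> ring=[60:NA]
Op 2: add NB@77 -> ring=[60:NA,77:NB]
Op 3: remove NB -> ring=[60:NA]
Op 4: route key 59: smallest pos >= 59 is 60 -> NA
Op 5: route key 79: none >= 79, wrap to smallest pos 60 -> NA
Op 6: route key 74: none >= 74, wrap to smallest pos 60 -> NA
Op 7: add NC@21 -> ring=[21:NC,60:NA]
Final route key 19: smallest pos >= 19 is 21 -> NC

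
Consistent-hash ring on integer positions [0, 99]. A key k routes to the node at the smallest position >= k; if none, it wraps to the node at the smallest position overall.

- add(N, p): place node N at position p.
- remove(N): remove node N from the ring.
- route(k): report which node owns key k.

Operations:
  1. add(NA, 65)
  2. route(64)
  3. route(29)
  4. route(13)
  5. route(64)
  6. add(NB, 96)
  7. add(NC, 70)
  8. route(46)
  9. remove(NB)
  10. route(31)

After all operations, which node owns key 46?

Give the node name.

Answer: NA

Derivation:
Op 1: add NA@65 -> ring=[65:NA]
Op 2: route key 64: smallest pos >= 64 is 65 -> NA
Op 3: route key 29: smallest pos >= 29 is 65 -> NA
Op 4: route key 13: smallest pos >= 13 is 65 -> NA
Op 5: route key 64: smallest pos >= 64 is 65 -> NA
Op 6: add NB@96 -> ring=[65:NA,96:NB]
Op 7: add NC@70 -> ring=[65:NA,70:NC,96:NB]
Op 8: route key 46: smallest pos >= 46 is 65 -> NA
Op 9: remove NB -> ring=[65:NA,70:NC]
Op 10: route key 31: smallest pos >= 31 is 65 -> NA
Final route key 46: smallest pos >= 46 is 65 -> NA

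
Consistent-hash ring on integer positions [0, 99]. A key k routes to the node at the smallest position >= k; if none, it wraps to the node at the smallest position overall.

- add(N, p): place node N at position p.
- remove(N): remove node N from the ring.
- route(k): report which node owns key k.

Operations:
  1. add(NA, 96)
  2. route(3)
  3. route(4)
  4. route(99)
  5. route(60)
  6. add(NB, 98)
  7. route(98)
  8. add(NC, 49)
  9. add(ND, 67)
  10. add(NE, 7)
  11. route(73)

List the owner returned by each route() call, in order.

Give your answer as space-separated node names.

Op 1: add NA@96 -> ring=[96:NA]
Op 2: route key 3: smallest pos >= 3 is 96 -> NA
Op 3: route key 4: smallest pos >= 4 is 96 -> NA
Op 4: route key 99: none >= 99, wrap to smallest pos 96 -> NA
Op 5: route key 60: smallest pos >= 60 is 96 -> NA
Op 6: add NB@98 -> ring=[96:NA,98:NB]
Op 7: route key 98: smallest pos >= 98 is 98 -> NB
Op 8: add NC@49 -> ring=[49:NC,96:NA,98:NB]
Op 9: add ND@67 -> ring=[49:NC,67:ND,96:NA,98:NB]
Op 10: add NE@7 -> ring=[7:NE,49:NC,67:ND,96:NA,98:NB]
Op 11: route key 73: smallest pos >= 73 is 96 -> NA

Answer: NA NA NA NA NB NA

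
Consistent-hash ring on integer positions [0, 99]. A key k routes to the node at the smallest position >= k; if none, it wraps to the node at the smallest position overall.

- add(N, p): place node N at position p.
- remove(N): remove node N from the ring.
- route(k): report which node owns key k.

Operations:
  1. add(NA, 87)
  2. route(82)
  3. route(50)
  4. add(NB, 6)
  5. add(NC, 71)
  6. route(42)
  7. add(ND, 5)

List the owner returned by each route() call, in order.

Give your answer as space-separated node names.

Op 1: add NA@87 -> ring=[87:NA]
Op 2: route key 82: smallest pos >= 82 is 87 -> NA
Op 3: route key 50: smallest pos >= 50 is 87 -> NA
Op 4: add NB@6 -> ring=[6:NB,87:NA]
Op 5: add NC@71 -> ring=[6:NB,71:NC,87:NA]
Op 6: route key 42: smallest pos >= 42 is 71 -> NC
Op 7: add ND@5 -> ring=[5:ND,6:NB,71:NC,87:NA]

Answer: NA NA NC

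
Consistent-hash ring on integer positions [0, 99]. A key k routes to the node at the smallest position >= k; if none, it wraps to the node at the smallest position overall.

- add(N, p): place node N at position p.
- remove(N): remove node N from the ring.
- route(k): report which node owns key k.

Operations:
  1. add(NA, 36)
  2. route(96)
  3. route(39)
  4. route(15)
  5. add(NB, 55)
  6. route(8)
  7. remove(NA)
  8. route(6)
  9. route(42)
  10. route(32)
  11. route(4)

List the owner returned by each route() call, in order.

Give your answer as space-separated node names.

Answer: NA NA NA NA NB NB NB NB

Derivation:
Op 1: add NA@36 -> ring=[36:NA]
Op 2: route key 96: none >= 96, wrap to smallest pos 36 -> NA
Op 3: route key 39: none >= 39, wrap to smallest pos 36 -> NA
Op 4: route key 15: smallest pos >= 15 is 36 -> NA
Op 5: add NB@55 -> ring=[36:NA,55:NB]
Op 6: route key 8: smallest pos >= 8 is 36 -> NA
Op 7: remove NA -> ring=[55:NB]
Op 8: route key 6: smallest pos >= 6 is 55 -> NB
Op 9: route key 42: smallest pos >= 42 is 55 -> NB
Op 10: route key 32: smallest pos >= 32 is 55 -> NB
Op 11: route key 4: smallest pos >= 4 is 55 -> NB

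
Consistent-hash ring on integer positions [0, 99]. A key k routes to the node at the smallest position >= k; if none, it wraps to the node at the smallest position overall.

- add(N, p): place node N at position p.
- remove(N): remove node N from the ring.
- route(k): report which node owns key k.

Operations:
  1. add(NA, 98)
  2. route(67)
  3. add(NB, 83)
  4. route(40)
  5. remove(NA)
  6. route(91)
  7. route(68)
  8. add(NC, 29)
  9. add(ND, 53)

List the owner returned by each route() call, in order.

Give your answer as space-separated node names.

Op 1: add NA@98 -> ring=[98:NA]
Op 2: route key 67: smallest pos >= 67 is 98 -> NA
Op 3: add NB@83 -> ring=[83:NB,98:NA]
Op 4: route key 40: smallest pos >= 40 is 83 -> NB
Op 5: remove NA -> ring=[83:NB]
Op 6: route key 91: none >= 91, wrap to smallest pos 83 -> NB
Op 7: route key 68: smallest pos >= 68 is 83 -> NB
Op 8: add NC@29 -> ring=[29:NC,83:NB]
Op 9: add ND@53 -> ring=[29:NC,53:ND,83:NB]

Answer: NA NB NB NB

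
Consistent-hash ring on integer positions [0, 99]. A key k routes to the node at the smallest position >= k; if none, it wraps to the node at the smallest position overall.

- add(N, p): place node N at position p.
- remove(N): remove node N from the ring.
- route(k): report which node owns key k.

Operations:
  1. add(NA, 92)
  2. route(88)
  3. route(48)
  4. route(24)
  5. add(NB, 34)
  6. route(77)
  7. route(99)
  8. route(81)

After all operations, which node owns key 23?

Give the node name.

Answer: NB

Derivation:
Op 1: add NA@92 -> ring=[92:NA]
Op 2: route key 88: smallest pos >= 88 is 92 -> NA
Op 3: route key 48: smallest pos >= 48 is 92 -> NA
Op 4: route key 24: smallest pos >= 24 is 92 -> NA
Op 5: add NB@34 -> ring=[34:NB,92:NA]
Op 6: route key 77: smallest pos >= 77 is 92 -> NA
Op 7: route key 99: none >= 99, wrap to smallest pos 34 -> NB
Op 8: route key 81: smallest pos >= 81 is 92 -> NA
Final route key 23: smallest pos >= 23 is 34 -> NB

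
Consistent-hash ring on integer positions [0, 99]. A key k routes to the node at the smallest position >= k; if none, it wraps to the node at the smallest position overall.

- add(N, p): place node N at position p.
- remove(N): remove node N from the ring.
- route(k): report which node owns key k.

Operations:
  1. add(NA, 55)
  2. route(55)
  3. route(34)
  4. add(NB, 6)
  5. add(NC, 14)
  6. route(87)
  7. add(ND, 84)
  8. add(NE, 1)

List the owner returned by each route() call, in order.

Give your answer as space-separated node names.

Op 1: add NA@55 -> ring=[55:NA]
Op 2: route key 55: smallest pos >= 55 is 55 -> NA
Op 3: route key 34: smallest pos >= 34 is 55 -> NA
Op 4: add NB@6 -> ring=[6:NB,55:NA]
Op 5: add NC@14 -> ring=[6:NB,14:NC,55:NA]
Op 6: route key 87: none >= 87, wrap to smallest pos 6 -> NB
Op 7: add ND@84 -> ring=[6:NB,14:NC,55:NA,84:ND]
Op 8: add NE@1 -> ring=[1:NE,6:NB,14:NC,55:NA,84:ND]

Answer: NA NA NB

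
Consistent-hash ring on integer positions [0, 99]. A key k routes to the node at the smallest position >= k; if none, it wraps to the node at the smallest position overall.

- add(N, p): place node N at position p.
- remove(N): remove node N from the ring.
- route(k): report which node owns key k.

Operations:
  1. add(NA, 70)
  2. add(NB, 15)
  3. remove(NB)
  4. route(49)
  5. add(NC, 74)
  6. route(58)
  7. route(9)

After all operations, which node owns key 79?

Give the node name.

Answer: NA

Derivation:
Op 1: add NA@70 -> ring=[70:NA]
Op 2: add NB@15 -> ring=[15:NB,70:NA]
Op 3: remove NB -> ring=[70:NA]
Op 4: route key 49: smallest pos >= 49 is 70 -> NA
Op 5: add NC@74 -> ring=[70:NA,74:NC]
Op 6: route key 58: smallest pos >= 58 is 70 -> NA
Op 7: route key 9: smallest pos >= 9 is 70 -> NA
Final route key 79: none >= 79, wrap to smallest pos 70 -> NA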